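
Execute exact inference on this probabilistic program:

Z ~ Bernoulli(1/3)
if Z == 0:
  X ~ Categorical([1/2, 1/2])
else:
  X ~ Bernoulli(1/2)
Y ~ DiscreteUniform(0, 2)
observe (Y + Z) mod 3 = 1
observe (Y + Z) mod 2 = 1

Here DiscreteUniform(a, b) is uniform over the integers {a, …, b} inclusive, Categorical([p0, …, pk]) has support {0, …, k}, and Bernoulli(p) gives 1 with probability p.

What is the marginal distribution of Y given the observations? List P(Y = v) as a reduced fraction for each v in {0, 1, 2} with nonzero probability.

Enumerate traces; 4 have nonzero weight after conditioning:
  (Z=0, X=0, Y=1) weight 1/9
  (Z=0, X=1, Y=1) weight 1/9
  (Z=1, X=0, Y=0) weight 1/18
  (Z=1, X=1, Y=0) weight 1/18
Group by Y:
  weight(Y=0) = 1/9
  weight(Y=1) = 2/9
Total weight = 1/9 + 2/9 = 1/3
P(Y=0 | obs) = 1/9 / 1/3 = 1/3
P(Y=1 | obs) = 2/9 / 1/3 = 2/3

P(Y=0) = 1/3, P(Y=1) = 2/3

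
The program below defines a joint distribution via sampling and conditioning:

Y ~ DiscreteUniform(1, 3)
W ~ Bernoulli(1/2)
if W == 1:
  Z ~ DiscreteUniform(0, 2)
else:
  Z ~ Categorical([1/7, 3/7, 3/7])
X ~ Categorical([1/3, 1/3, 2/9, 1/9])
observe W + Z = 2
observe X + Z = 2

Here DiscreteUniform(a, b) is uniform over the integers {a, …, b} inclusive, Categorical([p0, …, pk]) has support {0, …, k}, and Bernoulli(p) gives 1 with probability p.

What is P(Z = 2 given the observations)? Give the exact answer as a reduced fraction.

P(Z = 2 | obs) = 9/16

Enumerate traces; 6 have nonzero weight after conditioning:
  (Y=1, W=0, Z=2, X=0) weight 1/42
  (Y=1, W=1, Z=1, X=1) weight 1/54
  (Y=2, W=0, Z=2, X=0) weight 1/42
  (Y=2, W=1, Z=1, X=1) weight 1/54
  (Y=3, W=0, Z=2, X=0) weight 1/42
  (Y=3, W=1, Z=1, X=1) weight 1/54
Group by Z:
  weight(Z=1) = 1/18
  weight(Z=2) = 1/14
Total weight = 1/18 + 1/14 = 8/63
P(Z=1 | obs) = 1/18 / 8/63 = 7/16
P(Z=2 | obs) = 1/14 / 8/63 = 9/16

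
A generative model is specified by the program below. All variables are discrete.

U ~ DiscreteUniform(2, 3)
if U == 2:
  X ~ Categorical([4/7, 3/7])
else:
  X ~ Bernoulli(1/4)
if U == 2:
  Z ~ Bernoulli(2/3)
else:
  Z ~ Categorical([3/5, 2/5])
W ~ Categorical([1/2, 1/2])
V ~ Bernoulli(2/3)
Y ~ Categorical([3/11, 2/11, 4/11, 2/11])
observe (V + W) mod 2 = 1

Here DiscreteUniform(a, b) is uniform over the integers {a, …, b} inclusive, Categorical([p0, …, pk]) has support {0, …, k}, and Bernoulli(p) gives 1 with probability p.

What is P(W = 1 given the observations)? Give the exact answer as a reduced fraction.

P(W = 1 | obs) = 1/3

Enumerate traces; 64 have nonzero weight after conditioning:
  (U=2, X=0, Z=0, W=0, V=1, Y=0) weight 2/231
  (U=2, X=0, Z=0, W=0, V=1, Y=1) weight 4/693
  (U=2, X=0, Z=0, W=0, V=1, Y=2) weight 8/693
  (U=2, X=0, Z=0, W=0, V=1, Y=3) weight 4/693
  (U=2, X=0, Z=0, W=1, V=0, Y=0) weight 1/231
  (U=2, X=0, Z=0, W=1, V=0, Y=1) weight 2/693
  (U=2, X=0, Z=0, W=1, V=0, Y=2) weight 4/693
  (U=2, X=0, Z=0, W=1, V=0, Y=3) weight 2/693
  … 56 more
Group by W:
  weight(W=0) = 1/3
  weight(W=1) = 1/6
Total weight = 1/3 + 1/6 = 1/2
P(W=0 | obs) = 1/3 / 1/2 = 2/3
P(W=1 | obs) = 1/6 / 1/2 = 1/3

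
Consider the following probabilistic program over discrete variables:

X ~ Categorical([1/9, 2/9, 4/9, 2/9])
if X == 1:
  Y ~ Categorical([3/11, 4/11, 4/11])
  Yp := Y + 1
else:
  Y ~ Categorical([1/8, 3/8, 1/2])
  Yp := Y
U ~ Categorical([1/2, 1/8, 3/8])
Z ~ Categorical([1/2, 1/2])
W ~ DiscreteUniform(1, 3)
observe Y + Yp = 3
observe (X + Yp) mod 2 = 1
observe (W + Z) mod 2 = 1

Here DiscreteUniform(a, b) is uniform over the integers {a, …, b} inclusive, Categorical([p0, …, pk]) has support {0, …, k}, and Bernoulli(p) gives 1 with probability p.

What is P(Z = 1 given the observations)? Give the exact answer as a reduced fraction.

Enumerate traces; 9 have nonzero weight after conditioning:
  (X=1, Y=1, U=0, Z=0, W=1) weight 2/297
  (X=1, Y=1, U=0, Z=0, W=3) weight 2/297
  (X=1, Y=1, U=0, Z=1, W=2) weight 2/297
  (X=1, Y=1, U=1, Z=0, W=1) weight 1/594
  (X=1, Y=1, U=1, Z=0, W=3) weight 1/594
  (X=1, Y=1, U=1, Z=1, W=2) weight 1/594
  (X=1, Y=1, U=2, Z=0, W=1) weight 1/198
  (X=1, Y=1, U=2, Z=0, W=3) weight 1/198
  … 1 more
Group by Z:
  weight(Z=0) = 8/297
  weight(Z=1) = 4/297
Total weight = 8/297 + 4/297 = 4/99
P(Z=0 | obs) = 8/297 / 4/99 = 2/3
P(Z=1 | obs) = 4/297 / 4/99 = 1/3

P(Z = 1 | obs) = 1/3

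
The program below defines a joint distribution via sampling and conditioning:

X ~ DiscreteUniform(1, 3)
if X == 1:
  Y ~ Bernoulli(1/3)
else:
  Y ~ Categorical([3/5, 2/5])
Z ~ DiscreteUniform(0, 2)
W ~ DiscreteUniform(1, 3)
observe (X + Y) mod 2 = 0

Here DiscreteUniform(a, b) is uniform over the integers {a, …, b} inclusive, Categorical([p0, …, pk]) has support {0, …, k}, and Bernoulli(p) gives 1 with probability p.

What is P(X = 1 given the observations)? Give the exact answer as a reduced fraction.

P(X = 1 | obs) = 1/4

Enumerate traces; 27 have nonzero weight after conditioning:
  (X=1, Y=1, Z=0, W=1) weight 1/81
  (X=1, Y=1, Z=0, W=2) weight 1/81
  (X=1, Y=1, Z=0, W=3) weight 1/81
  (X=1, Y=1, Z=1, W=1) weight 1/81
  (X=1, Y=1, Z=1, W=2) weight 1/81
  (X=1, Y=1, Z=1, W=3) weight 1/81
  (X=1, Y=1, Z=2, W=1) weight 1/81
  (X=1, Y=1, Z=2, W=2) weight 1/81
  (X=2, Y=0, Z=0, W=1) weight 1/45
  (X=3, Y=1, Z=0, W=1) weight 2/135
  … 17 more
Group by X:
  weight(X=1) = 1/9
  weight(X=2) = 1/5
  weight(X=3) = 2/15
Total weight = 1/9 + 1/5 + 2/15 = 4/9
P(X=1 | obs) = 1/9 / 4/9 = 1/4
P(X=2 | obs) = 1/5 / 4/9 = 9/20
P(X=3 | obs) = 2/15 / 4/9 = 3/10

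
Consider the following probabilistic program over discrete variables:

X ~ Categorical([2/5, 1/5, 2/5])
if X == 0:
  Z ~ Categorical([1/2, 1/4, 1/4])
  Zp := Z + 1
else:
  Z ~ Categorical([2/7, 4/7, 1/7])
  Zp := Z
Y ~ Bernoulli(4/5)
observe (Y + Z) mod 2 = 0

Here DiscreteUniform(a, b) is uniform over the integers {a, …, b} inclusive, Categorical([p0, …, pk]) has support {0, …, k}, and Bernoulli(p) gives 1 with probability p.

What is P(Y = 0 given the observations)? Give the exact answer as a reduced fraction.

Enumerate traces; 9 have nonzero weight after conditioning:
  (X=0, Z=0, Y=0) weight 1/25
  (X=0, Z=1, Y=1) weight 2/25
  (X=0, Z=2, Y=0) weight 1/50
  (X=1, Z=0, Y=0) weight 2/175
  (X=1, Z=1, Y=1) weight 16/175
  (X=1, Z=2, Y=0) weight 1/175
  (X=2, Z=0, Y=0) weight 4/175
  (X=2, Z=1, Y=1) weight 32/175
  … 1 more
Group by Y:
  weight(Y=0) = 39/350
  weight(Y=1) = 62/175
Total weight = 39/350 + 62/175 = 163/350
P(Y=0 | obs) = 39/350 / 163/350 = 39/163
P(Y=1 | obs) = 62/175 / 163/350 = 124/163

P(Y = 0 | obs) = 39/163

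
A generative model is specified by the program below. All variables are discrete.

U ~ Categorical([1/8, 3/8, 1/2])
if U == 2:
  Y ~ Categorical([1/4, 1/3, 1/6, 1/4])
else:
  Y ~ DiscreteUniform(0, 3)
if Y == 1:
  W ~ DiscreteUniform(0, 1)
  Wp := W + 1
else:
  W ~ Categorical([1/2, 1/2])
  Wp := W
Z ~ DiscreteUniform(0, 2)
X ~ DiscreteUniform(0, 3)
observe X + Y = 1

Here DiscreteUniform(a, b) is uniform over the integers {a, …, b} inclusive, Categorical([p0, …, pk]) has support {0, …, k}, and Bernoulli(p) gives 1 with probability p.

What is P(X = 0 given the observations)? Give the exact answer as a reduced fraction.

P(X = 0 | obs) = 7/13

Enumerate traces; 36 have nonzero weight after conditioning:
  (U=0, Y=0, W=0, Z=0, X=1) weight 1/768
  (U=0, Y=0, W=0, Z=1, X=1) weight 1/768
  (U=0, Y=0, W=0, Z=2, X=1) weight 1/768
  (U=0, Y=0, W=1, Z=0, X=1) weight 1/768
  (U=0, Y=0, W=1, Z=1, X=1) weight 1/768
  (U=0, Y=0, W=1, Z=2, X=1) weight 1/768
  (U=0, Y=1, W=0, Z=0, X=0) weight 1/768
  (U=0, Y=1, W=0, Z=1, X=0) weight 1/768
  … 28 more
Group by X:
  weight(X=0) = 7/96
  weight(X=1) = 1/16
Total weight = 7/96 + 1/16 = 13/96
P(X=0 | obs) = 7/96 / 13/96 = 7/13
P(X=1 | obs) = 1/16 / 13/96 = 6/13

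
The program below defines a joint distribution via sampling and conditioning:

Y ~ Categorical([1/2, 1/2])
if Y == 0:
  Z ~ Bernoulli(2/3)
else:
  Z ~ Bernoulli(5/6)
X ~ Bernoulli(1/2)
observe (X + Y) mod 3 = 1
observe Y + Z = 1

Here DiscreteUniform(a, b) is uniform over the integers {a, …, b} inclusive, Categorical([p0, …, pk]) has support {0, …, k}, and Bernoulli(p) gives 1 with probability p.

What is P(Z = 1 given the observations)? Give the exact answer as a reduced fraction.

P(Z = 1 | obs) = 4/5

Enumerate traces; 2 have nonzero weight after conditioning:
  (Y=0, Z=1, X=1) weight 1/6
  (Y=1, Z=0, X=0) weight 1/24
Group by Z:
  weight(Z=0) = 1/24
  weight(Z=1) = 1/6
Total weight = 1/24 + 1/6 = 5/24
P(Z=0 | obs) = 1/24 / 5/24 = 1/5
P(Z=1 | obs) = 1/6 / 5/24 = 4/5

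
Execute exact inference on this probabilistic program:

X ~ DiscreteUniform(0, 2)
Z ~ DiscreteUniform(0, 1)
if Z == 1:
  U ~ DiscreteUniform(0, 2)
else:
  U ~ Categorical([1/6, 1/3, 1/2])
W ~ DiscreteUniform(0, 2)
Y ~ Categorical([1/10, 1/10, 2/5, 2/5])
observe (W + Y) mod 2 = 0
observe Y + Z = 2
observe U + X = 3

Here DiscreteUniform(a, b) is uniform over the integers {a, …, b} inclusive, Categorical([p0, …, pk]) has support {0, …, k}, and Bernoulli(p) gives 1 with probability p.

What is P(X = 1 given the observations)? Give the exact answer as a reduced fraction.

P(X = 1 | obs) = 13/22

Enumerate traces; 6 have nonzero weight after conditioning:
  (X=1, Z=0, U=2, W=0, Y=2) weight 1/90
  (X=1, Z=0, U=2, W=2, Y=2) weight 1/90
  (X=1, Z=1, U=2, W=1, Y=1) weight 1/540
  (X=2, Z=0, U=1, W=0, Y=2) weight 1/135
  (X=2, Z=0, U=1, W=2, Y=2) weight 1/135
  (X=2, Z=1, U=1, W=1, Y=1) weight 1/540
Group by X:
  weight(X=1) = 13/540
  weight(X=2) = 1/60
Total weight = 13/540 + 1/60 = 11/270
P(X=1 | obs) = 13/540 / 11/270 = 13/22
P(X=2 | obs) = 1/60 / 11/270 = 9/22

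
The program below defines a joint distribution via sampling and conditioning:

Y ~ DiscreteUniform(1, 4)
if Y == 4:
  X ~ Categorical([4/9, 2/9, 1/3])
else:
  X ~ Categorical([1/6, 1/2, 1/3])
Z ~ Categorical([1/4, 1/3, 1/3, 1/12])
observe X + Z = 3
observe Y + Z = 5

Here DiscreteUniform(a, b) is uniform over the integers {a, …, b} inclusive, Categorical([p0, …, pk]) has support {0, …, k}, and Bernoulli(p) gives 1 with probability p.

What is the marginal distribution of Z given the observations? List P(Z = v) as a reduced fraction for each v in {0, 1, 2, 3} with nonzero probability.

Enumerate traces; 3 have nonzero weight after conditioning:
  (Y=2, X=0, Z=3) weight 1/288
  (Y=3, X=1, Z=2) weight 1/24
  (Y=4, X=2, Z=1) weight 1/36
Group by Z:
  weight(Z=1) = 1/36
  weight(Z=2) = 1/24
  weight(Z=3) = 1/288
Total weight = 1/36 + 1/24 + 1/288 = 7/96
P(Z=1 | obs) = 1/36 / 7/96 = 8/21
P(Z=2 | obs) = 1/24 / 7/96 = 4/7
P(Z=3 | obs) = 1/288 / 7/96 = 1/21

P(Z=1) = 8/21, P(Z=2) = 4/7, P(Z=3) = 1/21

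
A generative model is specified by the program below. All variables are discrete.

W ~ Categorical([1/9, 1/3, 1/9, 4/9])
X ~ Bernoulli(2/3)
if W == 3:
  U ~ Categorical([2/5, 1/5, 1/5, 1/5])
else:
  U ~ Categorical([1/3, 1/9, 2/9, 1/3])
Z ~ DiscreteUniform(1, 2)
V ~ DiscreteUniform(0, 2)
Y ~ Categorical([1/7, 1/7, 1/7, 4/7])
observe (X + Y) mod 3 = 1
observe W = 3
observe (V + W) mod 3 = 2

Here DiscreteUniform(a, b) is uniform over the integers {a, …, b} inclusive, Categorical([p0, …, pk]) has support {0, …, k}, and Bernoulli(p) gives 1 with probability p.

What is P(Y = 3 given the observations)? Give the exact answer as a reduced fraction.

P(Y = 3 | obs) = 8/11

Enumerate traces; 24 have nonzero weight after conditioning:
  (W=3, X=0, U=0, Z=1, V=2, Y=1) weight 4/2835
  (W=3, X=0, U=0, Z=2, V=2, Y=1) weight 4/2835
  (W=3, X=0, U=1, Z=1, V=2, Y=1) weight 2/2835
  (W=3, X=0, U=1, Z=2, V=2, Y=1) weight 2/2835
  (W=3, X=0, U=2, Z=1, V=2, Y=1) weight 2/2835
  (W=3, X=0, U=2, Z=2, V=2, Y=1) weight 2/2835
  (W=3, X=0, U=3, Z=1, V=2, Y=1) weight 2/2835
  (W=3, X=0, U=3, Z=2, V=2, Y=1) weight 2/2835
  (W=3, X=1, U=0, Z=1, V=2, Y=0) weight 8/2835
  (W=3, X=1, U=0, Z=1, V=2, Y=3) weight 32/2835
  … 14 more
Group by Y:
  weight(Y=0) = 8/567
  weight(Y=1) = 4/567
  weight(Y=3) = 32/567
Total weight = 8/567 + 4/567 + 32/567 = 44/567
P(Y=0 | obs) = 8/567 / 44/567 = 2/11
P(Y=1 | obs) = 4/567 / 44/567 = 1/11
P(Y=3 | obs) = 32/567 / 44/567 = 8/11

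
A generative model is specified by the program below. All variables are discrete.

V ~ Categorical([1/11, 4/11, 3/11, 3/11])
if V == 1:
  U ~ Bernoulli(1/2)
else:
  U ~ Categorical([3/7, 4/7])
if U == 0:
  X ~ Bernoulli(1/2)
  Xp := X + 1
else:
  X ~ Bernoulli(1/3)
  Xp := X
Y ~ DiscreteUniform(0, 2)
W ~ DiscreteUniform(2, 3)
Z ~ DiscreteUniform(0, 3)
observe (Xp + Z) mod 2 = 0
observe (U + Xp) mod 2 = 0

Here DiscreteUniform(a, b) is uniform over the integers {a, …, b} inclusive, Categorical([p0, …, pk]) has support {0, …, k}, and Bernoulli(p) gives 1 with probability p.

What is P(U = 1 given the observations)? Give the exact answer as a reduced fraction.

Enumerate traces; 96 have nonzero weight after conditioning:
  (V=0, U=0, X=1, Y=0, W=2, Z=0) weight 1/1232
  (V=0, U=0, X=1, Y=0, W=2, Z=2) weight 1/1232
  (V=0, U=0, X=1, Y=0, W=3, Z=0) weight 1/1232
  (V=0, U=0, X=1, Y=0, W=3, Z=2) weight 1/1232
  (V=0, U=0, X=1, Y=1, W=2, Z=0) weight 1/1232
  (V=0, U=0, X=1, Y=1, W=2, Z=2) weight 1/1232
  (V=0, U=0, X=1, Y=1, W=3, Z=0) weight 1/1232
  (V=0, U=0, X=1, Y=1, W=3, Z=2) weight 1/1232
  (V=0, U=1, X=1, Y=0, W=2, Z=1) weight 1/1386
  … 87 more
Group by U:
  weight(U=0) = 5/44
  weight(U=1) = 1/11
Total weight = 5/44 + 1/11 = 9/44
P(U=0 | obs) = 5/44 / 9/44 = 5/9
P(U=1 | obs) = 1/11 / 9/44 = 4/9

P(U = 1 | obs) = 4/9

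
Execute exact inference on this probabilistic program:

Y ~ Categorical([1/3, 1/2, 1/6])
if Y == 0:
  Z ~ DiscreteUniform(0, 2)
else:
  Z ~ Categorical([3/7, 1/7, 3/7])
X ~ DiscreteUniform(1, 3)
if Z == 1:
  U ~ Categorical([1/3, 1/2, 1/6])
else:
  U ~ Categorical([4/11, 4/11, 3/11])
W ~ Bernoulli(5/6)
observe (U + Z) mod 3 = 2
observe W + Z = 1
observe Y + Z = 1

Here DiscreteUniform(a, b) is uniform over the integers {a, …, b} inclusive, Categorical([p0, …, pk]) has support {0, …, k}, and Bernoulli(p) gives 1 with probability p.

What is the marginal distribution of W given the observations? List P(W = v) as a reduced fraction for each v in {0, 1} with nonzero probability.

Enumerate traces; 6 have nonzero weight after conditioning:
  (Y=0, Z=1, X=1, U=1, W=0) weight 1/324
  (Y=0, Z=1, X=2, U=1, W=0) weight 1/324
  (Y=0, Z=1, X=3, U=1, W=0) weight 1/324
  (Y=1, Z=0, X=1, U=2, W=1) weight 5/308
  (Y=1, Z=0, X=2, U=2, W=1) weight 5/308
  (Y=1, Z=0, X=3, U=2, W=1) weight 5/308
Group by W:
  weight(W=0) = 1/108
  weight(W=1) = 15/308
Total weight = 1/108 + 15/308 = 241/4158
P(W=0 | obs) = 1/108 / 241/4158 = 77/482
P(W=1 | obs) = 15/308 / 241/4158 = 405/482

P(W=0) = 77/482, P(W=1) = 405/482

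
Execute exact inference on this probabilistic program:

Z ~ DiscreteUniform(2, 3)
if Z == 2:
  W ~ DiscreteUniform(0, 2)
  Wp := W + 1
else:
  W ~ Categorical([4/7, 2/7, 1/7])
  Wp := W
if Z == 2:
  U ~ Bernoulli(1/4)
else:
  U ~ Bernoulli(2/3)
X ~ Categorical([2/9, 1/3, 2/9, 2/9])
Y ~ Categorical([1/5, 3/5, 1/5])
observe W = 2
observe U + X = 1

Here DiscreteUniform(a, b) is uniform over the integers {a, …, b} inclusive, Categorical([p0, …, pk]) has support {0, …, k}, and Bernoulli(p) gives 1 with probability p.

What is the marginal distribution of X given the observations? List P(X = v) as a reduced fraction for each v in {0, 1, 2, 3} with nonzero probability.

Enumerate traces; 12 have nonzero weight after conditioning:
  (Z=2, W=2, U=0, X=1, Y=0) weight 1/120
  (Z=2, W=2, U=0, X=1, Y=1) weight 1/40
  (Z=2, W=2, U=0, X=1, Y=2) weight 1/120
  (Z=2, W=2, U=1, X=0, Y=0) weight 1/540
  (Z=2, W=2, U=1, X=0, Y=1) weight 1/180
  (Z=2, W=2, U=1, X=0, Y=2) weight 1/540
  (Z=3, W=2, U=0, X=1, Y=0) weight 1/630
  (Z=3, W=2, U=0, X=1, Y=1) weight 1/210
  … 4 more
Group by X:
  weight(X=0) = 5/252
  weight(X=1) = 25/504
Total weight = 5/252 + 25/504 = 5/72
P(X=0 | obs) = 5/252 / 5/72 = 2/7
P(X=1 | obs) = 25/504 / 5/72 = 5/7

P(X=0) = 2/7, P(X=1) = 5/7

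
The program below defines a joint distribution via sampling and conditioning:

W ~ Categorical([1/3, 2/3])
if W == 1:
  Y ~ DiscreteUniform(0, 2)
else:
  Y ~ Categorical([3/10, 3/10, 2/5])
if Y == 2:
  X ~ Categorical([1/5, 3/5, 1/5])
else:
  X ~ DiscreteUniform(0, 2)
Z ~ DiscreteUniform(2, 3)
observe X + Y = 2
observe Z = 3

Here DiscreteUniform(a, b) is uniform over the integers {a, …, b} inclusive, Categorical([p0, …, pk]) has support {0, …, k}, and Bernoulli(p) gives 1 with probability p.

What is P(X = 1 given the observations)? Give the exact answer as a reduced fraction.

Enumerate traces; 6 have nonzero weight after conditioning:
  (W=0, Y=0, X=2, Z=3) weight 1/60
  (W=0, Y=1, X=1, Z=3) weight 1/60
  (W=0, Y=2, X=0, Z=3) weight 1/75
  (W=1, Y=0, X=2, Z=3) weight 1/27
  (W=1, Y=1, X=1, Z=3) weight 1/27
  (W=1, Y=2, X=0, Z=3) weight 1/45
Group by X:
  weight(X=0) = 8/225
  weight(X=1) = 29/540
  weight(X=2) = 29/540
Total weight = 8/225 + 29/540 + 29/540 = 193/1350
P(X=0 | obs) = 8/225 / 193/1350 = 48/193
P(X=1 | obs) = 29/540 / 193/1350 = 145/386
P(X=2 | obs) = 29/540 / 193/1350 = 145/386

P(X = 1 | obs) = 145/386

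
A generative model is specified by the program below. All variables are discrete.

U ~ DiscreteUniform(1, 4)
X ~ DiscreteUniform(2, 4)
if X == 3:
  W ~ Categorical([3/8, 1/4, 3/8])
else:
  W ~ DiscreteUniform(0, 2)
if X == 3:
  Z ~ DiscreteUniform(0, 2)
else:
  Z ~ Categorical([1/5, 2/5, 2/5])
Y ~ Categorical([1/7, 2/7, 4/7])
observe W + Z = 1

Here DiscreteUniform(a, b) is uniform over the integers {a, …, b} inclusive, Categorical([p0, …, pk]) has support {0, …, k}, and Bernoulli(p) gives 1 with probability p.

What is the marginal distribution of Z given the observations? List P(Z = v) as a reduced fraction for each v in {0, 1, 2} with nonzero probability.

Enumerate traces; 72 have nonzero weight after conditioning:
  (U=1, X=2, W=0, Z=1, Y=0) weight 1/630
  (U=1, X=2, W=0, Z=1, Y=1) weight 1/315
  (U=1, X=2, W=0, Z=1, Y=2) weight 2/315
  (U=1, X=2, W=1, Z=0, Y=0) weight 1/1260
  (U=1, X=2, W=1, Z=0, Y=1) weight 1/630
  (U=1, X=2, W=1, Z=0, Y=2) weight 1/315
  (U=1, X=3, W=0, Z=1, Y=0) weight 1/672
  (U=1, X=3, W=0, Z=1, Y=1) weight 1/336
  … 64 more
Group by Z:
  weight(Z=0) = 13/180
  weight(Z=1) = 47/360
Total weight = 13/180 + 47/360 = 73/360
P(Z=0 | obs) = 13/180 / 73/360 = 26/73
P(Z=1 | obs) = 47/360 / 73/360 = 47/73

P(Z=0) = 26/73, P(Z=1) = 47/73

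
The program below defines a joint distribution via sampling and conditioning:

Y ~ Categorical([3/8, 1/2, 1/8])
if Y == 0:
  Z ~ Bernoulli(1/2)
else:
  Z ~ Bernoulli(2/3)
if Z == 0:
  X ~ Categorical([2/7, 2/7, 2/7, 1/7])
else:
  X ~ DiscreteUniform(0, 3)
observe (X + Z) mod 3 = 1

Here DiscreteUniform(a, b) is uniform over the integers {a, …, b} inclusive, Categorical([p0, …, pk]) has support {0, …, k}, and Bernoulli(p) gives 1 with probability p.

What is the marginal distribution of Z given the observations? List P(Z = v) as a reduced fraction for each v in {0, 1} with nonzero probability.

P(Z=0) = 76/279, P(Z=1) = 203/279

Enumerate traces; 9 have nonzero weight after conditioning:
  (Y=0, Z=0, X=1) weight 3/56
  (Y=0, Z=1, X=0) weight 3/64
  (Y=0, Z=1, X=3) weight 3/64
  (Y=1, Z=0, X=1) weight 1/21
  (Y=1, Z=1, X=0) weight 1/12
  (Y=1, Z=1, X=3) weight 1/12
  (Y=2, Z=0, X=1) weight 1/84
  (Y=2, Z=1, X=0) weight 1/48
  … 1 more
Group by Z:
  weight(Z=0) = 19/168
  weight(Z=1) = 29/96
Total weight = 19/168 + 29/96 = 93/224
P(Z=0 | obs) = 19/168 / 93/224 = 76/279
P(Z=1 | obs) = 29/96 / 93/224 = 203/279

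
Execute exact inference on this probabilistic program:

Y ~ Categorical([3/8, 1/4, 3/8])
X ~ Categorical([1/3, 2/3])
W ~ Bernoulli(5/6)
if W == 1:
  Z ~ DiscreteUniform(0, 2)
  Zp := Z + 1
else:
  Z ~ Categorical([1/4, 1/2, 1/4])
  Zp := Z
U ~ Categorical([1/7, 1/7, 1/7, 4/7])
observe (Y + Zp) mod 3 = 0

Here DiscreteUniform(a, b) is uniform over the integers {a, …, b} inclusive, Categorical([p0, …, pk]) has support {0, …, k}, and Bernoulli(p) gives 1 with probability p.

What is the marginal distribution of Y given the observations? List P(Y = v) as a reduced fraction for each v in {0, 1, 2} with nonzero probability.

P(Y=0) = 69/193, P(Y=1) = 46/193, P(Y=2) = 78/193

Enumerate traces; 48 have nonzero weight after conditioning:
  (Y=0, X=0, W=0, Z=0, U=0) weight 1/1344
  (Y=0, X=0, W=0, Z=0, U=1) weight 1/1344
  (Y=0, X=0, W=0, Z=0, U=2) weight 1/1344
  (Y=0, X=0, W=0, Z=0, U=3) weight 1/336
  (Y=0, X=0, W=1, Z=2, U=0) weight 5/1008
  (Y=0, X=0, W=1, Z=2, U=1) weight 5/1008
  (Y=0, X=0, W=1, Z=2, U=2) weight 5/1008
  (Y=0, X=0, W=1, Z=2, U=3) weight 5/252
  (Y=1, X=0, W=0, Z=2, U=0) weight 1/2016
  (Y=2, X=0, W=0, Z=1, U=0) weight 1/672
  … 38 more
Group by Y:
  weight(Y=0) = 23/192
  weight(Y=1) = 23/288
  weight(Y=2) = 13/96
Total weight = 23/192 + 23/288 + 13/96 = 193/576
P(Y=0 | obs) = 23/192 / 193/576 = 69/193
P(Y=1 | obs) = 23/288 / 193/576 = 46/193
P(Y=2 | obs) = 13/96 / 193/576 = 78/193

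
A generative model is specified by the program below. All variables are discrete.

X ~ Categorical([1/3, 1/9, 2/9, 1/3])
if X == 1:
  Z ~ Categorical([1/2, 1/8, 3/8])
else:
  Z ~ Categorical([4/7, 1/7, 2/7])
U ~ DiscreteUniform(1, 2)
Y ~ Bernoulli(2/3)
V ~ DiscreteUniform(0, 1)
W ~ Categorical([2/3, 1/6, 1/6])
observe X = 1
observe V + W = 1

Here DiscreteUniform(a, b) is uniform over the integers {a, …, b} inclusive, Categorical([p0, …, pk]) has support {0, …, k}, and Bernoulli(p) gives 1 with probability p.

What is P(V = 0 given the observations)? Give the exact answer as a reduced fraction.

Enumerate traces; 24 have nonzero weight after conditioning:
  (X=1, Z=0, U=1, Y=0, V=0, W=1) weight 1/1296
  (X=1, Z=0, U=1, Y=0, V=1, W=0) weight 1/324
  (X=1, Z=0, U=1, Y=1, V=0, W=1) weight 1/648
  (X=1, Z=0, U=1, Y=1, V=1, W=0) weight 1/162
  (X=1, Z=0, U=2, Y=0, V=0, W=1) weight 1/1296
  (X=1, Z=0, U=2, Y=0, V=1, W=0) weight 1/324
  (X=1, Z=0, U=2, Y=1, V=0, W=1) weight 1/648
  (X=1, Z=0, U=2, Y=1, V=1, W=0) weight 1/162
  … 16 more
Group by V:
  weight(V=0) = 1/108
  weight(V=1) = 1/27
Total weight = 1/108 + 1/27 = 5/108
P(V=0 | obs) = 1/108 / 5/108 = 1/5
P(V=1 | obs) = 1/27 / 5/108 = 4/5

P(V = 0 | obs) = 1/5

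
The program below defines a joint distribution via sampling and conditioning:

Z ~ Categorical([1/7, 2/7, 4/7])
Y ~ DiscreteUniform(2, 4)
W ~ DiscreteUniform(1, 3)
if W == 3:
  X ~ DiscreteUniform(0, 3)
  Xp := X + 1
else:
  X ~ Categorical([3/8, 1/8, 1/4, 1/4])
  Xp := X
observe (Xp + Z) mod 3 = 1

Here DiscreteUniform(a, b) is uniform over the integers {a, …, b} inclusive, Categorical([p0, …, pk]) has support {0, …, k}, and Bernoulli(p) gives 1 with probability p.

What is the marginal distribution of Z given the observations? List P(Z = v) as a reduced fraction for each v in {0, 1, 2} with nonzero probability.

P(Z=0) = 1/9, P(Z=1) = 4/9, P(Z=2) = 4/9

Enumerate traces; 36 have nonzero weight after conditioning:
  (Z=0, Y=2, W=1, X=1) weight 1/504
  (Z=0, Y=2, W=2, X=1) weight 1/504
  (Z=0, Y=2, W=3, X=0) weight 1/252
  (Z=0, Y=2, W=3, X=3) weight 1/252
  (Z=0, Y=3, W=1, X=1) weight 1/504
  (Z=0, Y=3, W=2, X=1) weight 1/504
  (Z=0, Y=3, W=3, X=0) weight 1/252
  (Z=0, Y=3, W=3, X=3) weight 1/252
  (Z=1, Y=2, W=1, X=0) weight 1/84
  (Z=2, Y=2, W=1, X=2) weight 1/63
  … 26 more
Group by Z:
  weight(Z=0) = 1/28
  weight(Z=1) = 1/7
  weight(Z=2) = 1/7
Total weight = 1/28 + 1/7 + 1/7 = 9/28
P(Z=0 | obs) = 1/28 / 9/28 = 1/9
P(Z=1 | obs) = 1/7 / 9/28 = 4/9
P(Z=2 | obs) = 1/7 / 9/28 = 4/9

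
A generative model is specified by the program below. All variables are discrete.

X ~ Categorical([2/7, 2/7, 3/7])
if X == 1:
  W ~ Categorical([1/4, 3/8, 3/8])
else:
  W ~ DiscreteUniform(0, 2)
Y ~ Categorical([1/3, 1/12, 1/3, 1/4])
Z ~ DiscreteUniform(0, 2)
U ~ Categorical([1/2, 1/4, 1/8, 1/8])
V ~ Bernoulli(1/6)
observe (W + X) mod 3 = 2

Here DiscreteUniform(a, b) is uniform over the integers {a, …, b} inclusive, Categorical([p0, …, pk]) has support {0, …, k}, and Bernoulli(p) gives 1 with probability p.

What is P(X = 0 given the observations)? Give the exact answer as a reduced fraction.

Enumerate traces; 288 have nonzero weight after conditioning:
  (X=0, W=2, Y=0, Z=0, U=0, V=0) weight 5/1134
  (X=0, W=2, Y=0, Z=0, U=0, V=1) weight 1/1134
  (X=0, W=2, Y=0, Z=0, U=1, V=0) weight 5/2268
  (X=0, W=2, Y=0, Z=0, U=1, V=1) weight 1/2268
  (X=0, W=2, Y=0, Z=0, U=2, V=0) weight 5/4536
  (X=0, W=2, Y=0, Z=0, U=2, V=1) weight 1/4536
  (X=0, W=2, Y=0, Z=0, U=3, V=0) weight 5/4536
  (X=0, W=2, Y=0, Z=0, U=3, V=1) weight 1/4536
  (X=1, W=1, Y=0, Z=0, U=0, V=0) weight 5/1008
  (X=2, W=0, Y=0, Z=0, U=0, V=0) weight 5/756
  … 278 more
Group by X:
  weight(X=0) = 2/21
  weight(X=1) = 3/28
  weight(X=2) = 1/7
Total weight = 2/21 + 3/28 + 1/7 = 29/84
P(X=0 | obs) = 2/21 / 29/84 = 8/29
P(X=1 | obs) = 3/28 / 29/84 = 9/29
P(X=2 | obs) = 1/7 / 29/84 = 12/29

P(X = 0 | obs) = 8/29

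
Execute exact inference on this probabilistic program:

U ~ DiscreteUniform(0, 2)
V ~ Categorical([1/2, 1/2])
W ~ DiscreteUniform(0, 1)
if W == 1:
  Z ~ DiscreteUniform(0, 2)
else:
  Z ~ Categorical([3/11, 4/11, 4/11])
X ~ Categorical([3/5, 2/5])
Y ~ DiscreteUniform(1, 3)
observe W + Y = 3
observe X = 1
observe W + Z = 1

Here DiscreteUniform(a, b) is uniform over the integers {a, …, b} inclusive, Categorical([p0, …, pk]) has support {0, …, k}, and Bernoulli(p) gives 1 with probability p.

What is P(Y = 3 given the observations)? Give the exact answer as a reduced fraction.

Enumerate traces; 12 have nonzero weight after conditioning:
  (U=0, V=0, W=0, Z=1, X=1, Y=3) weight 2/495
  (U=0, V=0, W=1, Z=0, X=1, Y=2) weight 1/270
  (U=0, V=1, W=0, Z=1, X=1, Y=3) weight 2/495
  (U=0, V=1, W=1, Z=0, X=1, Y=2) weight 1/270
  (U=1, V=0, W=0, Z=1, X=1, Y=3) weight 2/495
  (U=1, V=0, W=1, Z=0, X=1, Y=2) weight 1/270
  (U=1, V=1, W=0, Z=1, X=1, Y=3) weight 2/495
  (U=1, V=1, W=1, Z=0, X=1, Y=2) weight 1/270
  … 4 more
Group by Y:
  weight(Y=2) = 1/45
  weight(Y=3) = 4/165
Total weight = 1/45 + 4/165 = 23/495
P(Y=2 | obs) = 1/45 / 23/495 = 11/23
P(Y=3 | obs) = 4/165 / 23/495 = 12/23

P(Y = 3 | obs) = 12/23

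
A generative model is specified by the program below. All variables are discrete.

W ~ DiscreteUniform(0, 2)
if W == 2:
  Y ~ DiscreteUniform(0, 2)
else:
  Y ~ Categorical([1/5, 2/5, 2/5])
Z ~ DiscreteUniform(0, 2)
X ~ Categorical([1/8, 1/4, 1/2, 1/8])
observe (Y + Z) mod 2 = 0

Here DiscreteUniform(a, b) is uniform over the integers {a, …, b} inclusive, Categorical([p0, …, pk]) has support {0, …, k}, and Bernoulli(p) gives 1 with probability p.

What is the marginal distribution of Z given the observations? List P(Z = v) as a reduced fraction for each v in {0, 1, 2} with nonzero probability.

P(Z=0) = 28/73, P(Z=1) = 17/73, P(Z=2) = 28/73

Enumerate traces; 60 have nonzero weight after conditioning:
  (W=0, Y=0, Z=0, X=0) weight 1/360
  (W=0, Y=0, Z=0, X=1) weight 1/180
  (W=0, Y=0, Z=0, X=2) weight 1/90
  (W=0, Y=0, Z=0, X=3) weight 1/360
  (W=0, Y=0, Z=2, X=0) weight 1/360
  (W=0, Y=0, Z=2, X=1) weight 1/180
  (W=0, Y=0, Z=2, X=2) weight 1/90
  (W=0, Y=0, Z=2, X=3) weight 1/360
  (W=0, Y=1, Z=1, X=0) weight 1/180
  … 51 more
Group by Z:
  weight(Z=0) = 28/135
  weight(Z=1) = 17/135
  weight(Z=2) = 28/135
Total weight = 28/135 + 17/135 + 28/135 = 73/135
P(Z=0 | obs) = 28/135 / 73/135 = 28/73
P(Z=1 | obs) = 17/135 / 73/135 = 17/73
P(Z=2 | obs) = 28/135 / 73/135 = 28/73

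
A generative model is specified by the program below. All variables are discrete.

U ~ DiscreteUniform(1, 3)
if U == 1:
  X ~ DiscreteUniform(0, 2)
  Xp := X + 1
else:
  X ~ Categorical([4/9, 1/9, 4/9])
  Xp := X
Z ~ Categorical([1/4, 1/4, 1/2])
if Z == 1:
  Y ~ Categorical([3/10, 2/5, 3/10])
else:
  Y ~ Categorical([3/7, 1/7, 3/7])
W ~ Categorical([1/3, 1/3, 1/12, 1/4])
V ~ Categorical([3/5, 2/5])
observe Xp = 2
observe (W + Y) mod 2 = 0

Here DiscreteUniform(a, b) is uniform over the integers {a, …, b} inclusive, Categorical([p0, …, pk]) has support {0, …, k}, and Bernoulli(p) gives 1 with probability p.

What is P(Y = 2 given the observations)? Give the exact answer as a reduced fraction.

P(Y = 2 | obs) = 555/1516

Enumerate traces; 108 have nonzero weight after conditioning:
  (U=1, X=1, Z=0, Y=0, W=0, V=0) weight 1/420
  (U=1, X=1, Z=0, Y=0, W=0, V=1) weight 1/630
  (U=1, X=1, Z=0, Y=0, W=2, V=0) weight 1/1680
  (U=1, X=1, Z=0, Y=0, W=2, V=1) weight 1/2520
  (U=1, X=1, Z=0, Y=1, W=1, V=0) weight 1/1260
  (U=1, X=1, Z=0, Y=1, W=1, V=1) weight 1/1890
  (U=1, X=1, Z=0, Y=1, W=3, V=0) weight 1/1680
  (U=1, X=1, Z=0, Y=1, W=3, V=1) weight 1/2520
  (U=1, X=1, Z=0, Y=2, W=0, V=0) weight 1/420
  … 99 more
Group by Y:
  weight(Y=0) = 407/6048
  weight(Y=1) = 319/6480
  weight(Y=2) = 407/6048
Total weight = 407/6048 + 319/6480 + 407/6048 = 4169/22680
P(Y=0 | obs) = 407/6048 / 4169/22680 = 555/1516
P(Y=1 | obs) = 319/6480 / 4169/22680 = 203/758
P(Y=2 | obs) = 407/6048 / 4169/22680 = 555/1516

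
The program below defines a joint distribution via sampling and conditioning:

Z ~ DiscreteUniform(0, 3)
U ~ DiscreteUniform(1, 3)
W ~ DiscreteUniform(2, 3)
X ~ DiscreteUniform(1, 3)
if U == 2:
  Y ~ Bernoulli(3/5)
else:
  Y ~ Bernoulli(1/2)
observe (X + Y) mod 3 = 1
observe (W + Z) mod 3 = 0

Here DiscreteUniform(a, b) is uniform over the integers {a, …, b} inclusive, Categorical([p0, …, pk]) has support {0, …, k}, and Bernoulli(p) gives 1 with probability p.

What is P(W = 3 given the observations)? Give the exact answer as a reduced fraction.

P(W = 3 | obs) = 2/3

Enumerate traces; 18 have nonzero weight after conditioning:
  (Z=0, U=1, W=3, X=1, Y=0) weight 1/144
  (Z=0, U=1, W=3, X=3, Y=1) weight 1/144
  (Z=0, U=2, W=3, X=1, Y=0) weight 1/180
  (Z=0, U=2, W=3, X=3, Y=1) weight 1/120
  (Z=0, U=3, W=3, X=1, Y=0) weight 1/144
  (Z=0, U=3, W=3, X=3, Y=1) weight 1/144
  (Z=1, U=1, W=2, X=1, Y=0) weight 1/144
  (Z=1, U=1, W=2, X=3, Y=1) weight 1/144
  … 10 more
Group by W:
  weight(W=2) = 1/24
  weight(W=3) = 1/12
Total weight = 1/24 + 1/12 = 1/8
P(W=2 | obs) = 1/24 / 1/8 = 1/3
P(W=3 | obs) = 1/12 / 1/8 = 2/3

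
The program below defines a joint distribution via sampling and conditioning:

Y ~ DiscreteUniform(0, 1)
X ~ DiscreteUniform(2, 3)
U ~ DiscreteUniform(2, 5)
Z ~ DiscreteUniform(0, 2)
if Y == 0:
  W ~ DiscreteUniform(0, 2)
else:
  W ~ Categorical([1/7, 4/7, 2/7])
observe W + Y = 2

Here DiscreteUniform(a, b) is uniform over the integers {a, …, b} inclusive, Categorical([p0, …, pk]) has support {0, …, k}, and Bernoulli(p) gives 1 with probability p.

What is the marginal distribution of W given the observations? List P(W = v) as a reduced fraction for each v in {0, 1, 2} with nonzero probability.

P(W=1) = 12/19, P(W=2) = 7/19

Enumerate traces; 48 have nonzero weight after conditioning:
  (Y=0, X=2, U=2, Z=0, W=2) weight 1/144
  (Y=0, X=2, U=2, Z=1, W=2) weight 1/144
  (Y=0, X=2, U=2, Z=2, W=2) weight 1/144
  (Y=0, X=2, U=3, Z=0, W=2) weight 1/144
  (Y=0, X=2, U=3, Z=1, W=2) weight 1/144
  (Y=0, X=2, U=3, Z=2, W=2) weight 1/144
  (Y=0, X=2, U=4, Z=0, W=2) weight 1/144
  (Y=0, X=2, U=4, Z=1, W=2) weight 1/144
  (Y=1, X=2, U=2, Z=0, W=1) weight 1/84
  … 39 more
Group by W:
  weight(W=1) = 2/7
  weight(W=2) = 1/6
Total weight = 2/7 + 1/6 = 19/42
P(W=1 | obs) = 2/7 / 19/42 = 12/19
P(W=2 | obs) = 1/6 / 19/42 = 7/19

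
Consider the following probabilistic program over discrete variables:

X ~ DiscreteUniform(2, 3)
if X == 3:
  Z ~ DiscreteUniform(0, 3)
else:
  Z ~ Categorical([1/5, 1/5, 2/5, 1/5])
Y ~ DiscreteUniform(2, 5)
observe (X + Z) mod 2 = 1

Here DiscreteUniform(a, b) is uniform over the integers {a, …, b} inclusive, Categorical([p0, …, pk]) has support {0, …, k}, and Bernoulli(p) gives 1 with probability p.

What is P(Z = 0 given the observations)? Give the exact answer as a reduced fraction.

P(Z = 0 | obs) = 5/18

Enumerate traces; 16 have nonzero weight after conditioning:
  (X=2, Z=1, Y=2) weight 1/40
  (X=2, Z=1, Y=3) weight 1/40
  (X=2, Z=1, Y=4) weight 1/40
  (X=2, Z=1, Y=5) weight 1/40
  (X=2, Z=3, Y=2) weight 1/40
  (X=2, Z=3, Y=3) weight 1/40
  (X=2, Z=3, Y=4) weight 1/40
  (X=2, Z=3, Y=5) weight 1/40
  (X=3, Z=0, Y=2) weight 1/32
  (X=3, Z=2, Y=2) weight 1/32
  … 6 more
Group by Z:
  weight(Z=0) = 1/8
  weight(Z=1) = 1/10
  weight(Z=2) = 1/8
  weight(Z=3) = 1/10
Total weight = 1/8 + 1/10 + 1/8 + 1/10 = 9/20
P(Z=0 | obs) = 1/8 / 9/20 = 5/18
P(Z=1 | obs) = 1/10 / 9/20 = 2/9
P(Z=2 | obs) = 1/8 / 9/20 = 5/18
P(Z=3 | obs) = 1/10 / 9/20 = 2/9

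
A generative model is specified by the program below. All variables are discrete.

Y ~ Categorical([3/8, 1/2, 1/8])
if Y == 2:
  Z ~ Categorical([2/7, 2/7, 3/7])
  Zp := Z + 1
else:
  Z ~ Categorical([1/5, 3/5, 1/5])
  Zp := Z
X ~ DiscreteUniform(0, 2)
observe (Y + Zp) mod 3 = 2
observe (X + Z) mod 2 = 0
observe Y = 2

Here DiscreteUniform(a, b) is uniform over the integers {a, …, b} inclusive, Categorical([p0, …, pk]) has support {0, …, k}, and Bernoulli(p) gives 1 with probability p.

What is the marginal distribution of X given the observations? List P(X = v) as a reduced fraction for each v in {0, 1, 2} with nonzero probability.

P(X=0) = 1/2, P(X=2) = 1/2

Enumerate traces; 2 have nonzero weight after conditioning:
  (Y=2, Z=2, X=0) weight 1/56
  (Y=2, Z=2, X=2) weight 1/56
Group by X:
  weight(X=0) = 1/56
  weight(X=2) = 1/56
Total weight = 1/56 + 1/56 = 1/28
P(X=0 | obs) = 1/56 / 1/28 = 1/2
P(X=2 | obs) = 1/56 / 1/28 = 1/2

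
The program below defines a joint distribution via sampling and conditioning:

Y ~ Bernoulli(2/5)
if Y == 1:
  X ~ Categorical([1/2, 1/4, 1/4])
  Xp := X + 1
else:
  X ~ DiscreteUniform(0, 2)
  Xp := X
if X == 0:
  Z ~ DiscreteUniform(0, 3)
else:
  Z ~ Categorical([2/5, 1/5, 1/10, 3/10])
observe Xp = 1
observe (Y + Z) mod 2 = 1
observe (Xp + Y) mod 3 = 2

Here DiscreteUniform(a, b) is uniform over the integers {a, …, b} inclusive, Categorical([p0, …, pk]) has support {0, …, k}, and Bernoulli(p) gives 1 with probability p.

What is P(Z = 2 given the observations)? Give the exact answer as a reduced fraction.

P(Z = 2 | obs) = 1/2

Enumerate traces; 2 have nonzero weight after conditioning:
  (Y=1, X=0, Z=0) weight 1/20
  (Y=1, X=0, Z=2) weight 1/20
Group by Z:
  weight(Z=0) = 1/20
  weight(Z=2) = 1/20
Total weight = 1/20 + 1/20 = 1/10
P(Z=0 | obs) = 1/20 / 1/10 = 1/2
P(Z=2 | obs) = 1/20 / 1/10 = 1/2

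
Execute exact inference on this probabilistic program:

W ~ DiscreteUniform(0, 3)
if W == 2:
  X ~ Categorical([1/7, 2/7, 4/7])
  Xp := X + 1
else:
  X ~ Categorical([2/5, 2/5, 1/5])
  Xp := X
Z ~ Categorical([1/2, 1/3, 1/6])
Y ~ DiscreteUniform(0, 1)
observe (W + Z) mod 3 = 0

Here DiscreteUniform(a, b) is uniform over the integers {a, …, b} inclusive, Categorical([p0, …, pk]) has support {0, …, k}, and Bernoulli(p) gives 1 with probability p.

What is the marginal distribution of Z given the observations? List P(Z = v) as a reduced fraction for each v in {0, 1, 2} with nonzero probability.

P(Z=0) = 2/3, P(Z=1) = 2/9, P(Z=2) = 1/9

Enumerate traces; 24 have nonzero weight after conditioning:
  (W=0, X=0, Z=0, Y=0) weight 1/40
  (W=0, X=0, Z=0, Y=1) weight 1/40
  (W=0, X=1, Z=0, Y=0) weight 1/40
  (W=0, X=1, Z=0, Y=1) weight 1/40
  (W=0, X=2, Z=0, Y=0) weight 1/80
  (W=0, X=2, Z=0, Y=1) weight 1/80
  (W=1, X=0, Z=2, Y=0) weight 1/120
  (W=1, X=0, Z=2, Y=1) weight 1/120
  (W=2, X=0, Z=1, Y=0) weight 1/168
  … 15 more
Group by Z:
  weight(Z=0) = 1/4
  weight(Z=1) = 1/12
  weight(Z=2) = 1/24
Total weight = 1/4 + 1/12 + 1/24 = 3/8
P(Z=0 | obs) = 1/4 / 3/8 = 2/3
P(Z=1 | obs) = 1/12 / 3/8 = 2/9
P(Z=2 | obs) = 1/24 / 3/8 = 1/9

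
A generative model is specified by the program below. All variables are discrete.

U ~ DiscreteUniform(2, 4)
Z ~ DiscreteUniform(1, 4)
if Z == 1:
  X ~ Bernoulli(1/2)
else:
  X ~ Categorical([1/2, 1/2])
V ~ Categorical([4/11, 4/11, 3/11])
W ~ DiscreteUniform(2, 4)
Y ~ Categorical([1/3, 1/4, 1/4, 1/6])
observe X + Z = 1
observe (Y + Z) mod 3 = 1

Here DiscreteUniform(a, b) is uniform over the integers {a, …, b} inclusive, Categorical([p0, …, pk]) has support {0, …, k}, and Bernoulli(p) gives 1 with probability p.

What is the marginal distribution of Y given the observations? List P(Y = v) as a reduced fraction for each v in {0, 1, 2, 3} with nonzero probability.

Enumerate traces; 54 have nonzero weight after conditioning:
  (U=2, Z=1, X=0, V=0, W=2, Y=0) weight 1/594
  (U=2, Z=1, X=0, V=0, W=2, Y=3) weight 1/1188
  (U=2, Z=1, X=0, V=0, W=3, Y=0) weight 1/594
  (U=2, Z=1, X=0, V=0, W=3, Y=3) weight 1/1188
  (U=2, Z=1, X=0, V=0, W=4, Y=0) weight 1/594
  (U=2, Z=1, X=0, V=0, W=4, Y=3) weight 1/1188
  (U=2, Z=1, X=0, V=1, W=2, Y=0) weight 1/594
  (U=2, Z=1, X=0, V=1, W=2, Y=3) weight 1/1188
  … 46 more
Group by Y:
  weight(Y=0) = 1/24
  weight(Y=3) = 1/48
Total weight = 1/24 + 1/48 = 1/16
P(Y=0 | obs) = 1/24 / 1/16 = 2/3
P(Y=3 | obs) = 1/48 / 1/16 = 1/3

P(Y=0) = 2/3, P(Y=3) = 1/3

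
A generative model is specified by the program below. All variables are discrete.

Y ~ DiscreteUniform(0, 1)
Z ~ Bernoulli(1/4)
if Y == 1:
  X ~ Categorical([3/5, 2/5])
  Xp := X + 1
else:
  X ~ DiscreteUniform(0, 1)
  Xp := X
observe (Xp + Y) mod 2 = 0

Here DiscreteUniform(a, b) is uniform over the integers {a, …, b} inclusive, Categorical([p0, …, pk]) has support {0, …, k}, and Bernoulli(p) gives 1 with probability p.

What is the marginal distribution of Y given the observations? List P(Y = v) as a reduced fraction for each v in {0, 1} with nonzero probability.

Enumerate traces; 4 have nonzero weight after conditioning:
  (Y=0, Z=0, X=0) weight 3/16
  (Y=0, Z=1, X=0) weight 1/16
  (Y=1, Z=0, X=0) weight 9/40
  (Y=1, Z=1, X=0) weight 3/40
Group by Y:
  weight(Y=0) = 1/4
  weight(Y=1) = 3/10
Total weight = 1/4 + 3/10 = 11/20
P(Y=0 | obs) = 1/4 / 11/20 = 5/11
P(Y=1 | obs) = 3/10 / 11/20 = 6/11

P(Y=0) = 5/11, P(Y=1) = 6/11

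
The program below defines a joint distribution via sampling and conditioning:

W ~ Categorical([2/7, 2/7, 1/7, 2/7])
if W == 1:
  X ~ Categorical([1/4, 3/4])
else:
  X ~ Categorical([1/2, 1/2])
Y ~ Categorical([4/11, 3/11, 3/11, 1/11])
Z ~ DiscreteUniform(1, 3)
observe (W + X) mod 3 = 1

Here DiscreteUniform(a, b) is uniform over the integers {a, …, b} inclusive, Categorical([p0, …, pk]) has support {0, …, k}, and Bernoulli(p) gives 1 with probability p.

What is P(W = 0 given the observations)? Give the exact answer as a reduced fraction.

Enumerate traces; 36 have nonzero weight after conditioning:
  (W=0, X=1, Y=0, Z=1) weight 4/231
  (W=0, X=1, Y=0, Z=2) weight 4/231
  (W=0, X=1, Y=0, Z=3) weight 4/231
  (W=0, X=1, Y=1, Z=1) weight 1/77
  (W=0, X=1, Y=1, Z=2) weight 1/77
  (W=0, X=1, Y=1, Z=3) weight 1/77
  (W=0, X=1, Y=2, Z=1) weight 1/77
  (W=0, X=1, Y=2, Z=2) weight 1/77
  (W=1, X=0, Y=0, Z=1) weight 2/231
  (W=3, X=1, Y=0, Z=1) weight 4/231
  … 26 more
Group by W:
  weight(W=0) = 1/7
  weight(W=1) = 1/14
  weight(W=3) = 1/7
Total weight = 1/7 + 1/14 + 1/7 = 5/14
P(W=0 | obs) = 1/7 / 5/14 = 2/5
P(W=1 | obs) = 1/14 / 5/14 = 1/5
P(W=3 | obs) = 1/7 / 5/14 = 2/5

P(W = 0 | obs) = 2/5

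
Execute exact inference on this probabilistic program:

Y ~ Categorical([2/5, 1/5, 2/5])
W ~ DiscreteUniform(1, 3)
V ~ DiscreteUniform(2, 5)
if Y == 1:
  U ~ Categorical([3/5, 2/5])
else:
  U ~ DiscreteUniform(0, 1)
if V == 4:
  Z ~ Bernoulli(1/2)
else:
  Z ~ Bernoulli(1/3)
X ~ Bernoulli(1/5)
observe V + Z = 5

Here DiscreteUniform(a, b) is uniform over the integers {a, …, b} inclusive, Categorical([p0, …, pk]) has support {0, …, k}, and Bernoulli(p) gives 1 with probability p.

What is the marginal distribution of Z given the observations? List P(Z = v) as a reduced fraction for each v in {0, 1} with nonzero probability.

P(Z=0) = 4/7, P(Z=1) = 3/7

Enumerate traces; 72 have nonzero weight after conditioning:
  (Y=0, W=1, V=4, U=0, Z=1, X=0) weight 1/150
  (Y=0, W=1, V=4, U=0, Z=1, X=1) weight 1/600
  (Y=0, W=1, V=4, U=1, Z=1, X=0) weight 1/150
  (Y=0, W=1, V=4, U=1, Z=1, X=1) weight 1/600
  (Y=0, W=1, V=5, U=0, Z=0, X=0) weight 2/225
  (Y=0, W=1, V=5, U=0, Z=0, X=1) weight 1/450
  (Y=0, W=1, V=5, U=1, Z=0, X=0) weight 2/225
  (Y=0, W=1, V=5, U=1, Z=0, X=1) weight 1/450
  … 64 more
Group by Z:
  weight(Z=0) = 1/6
  weight(Z=1) = 1/8
Total weight = 1/6 + 1/8 = 7/24
P(Z=0 | obs) = 1/6 / 7/24 = 4/7
P(Z=1 | obs) = 1/8 / 7/24 = 3/7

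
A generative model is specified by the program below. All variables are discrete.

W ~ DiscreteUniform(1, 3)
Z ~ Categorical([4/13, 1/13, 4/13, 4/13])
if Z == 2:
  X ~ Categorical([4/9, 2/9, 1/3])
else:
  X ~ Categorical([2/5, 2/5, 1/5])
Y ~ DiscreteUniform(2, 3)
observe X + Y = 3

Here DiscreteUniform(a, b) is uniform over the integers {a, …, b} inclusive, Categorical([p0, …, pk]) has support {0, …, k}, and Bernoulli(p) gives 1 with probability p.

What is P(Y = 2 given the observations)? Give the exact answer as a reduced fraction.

Enumerate traces; 24 have nonzero weight after conditioning:
  (W=1, Z=0, X=0, Y=3) weight 4/195
  (W=1, Z=0, X=1, Y=2) weight 4/195
  (W=1, Z=1, X=0, Y=3) weight 1/195
  (W=1, Z=1, X=1, Y=2) weight 1/195
  (W=1, Z=2, X=0, Y=3) weight 8/351
  (W=1, Z=2, X=1, Y=2) weight 4/351
  (W=1, Z=3, X=0, Y=3) weight 4/195
  (W=1, Z=3, X=1, Y=2) weight 4/195
  … 16 more
Group by Y:
  weight(Y=2) = 101/585
  weight(Y=3) = 121/585
Total weight = 101/585 + 121/585 = 74/195
P(Y=2 | obs) = 101/585 / 74/195 = 101/222
P(Y=3 | obs) = 121/585 / 74/195 = 121/222

P(Y = 2 | obs) = 101/222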